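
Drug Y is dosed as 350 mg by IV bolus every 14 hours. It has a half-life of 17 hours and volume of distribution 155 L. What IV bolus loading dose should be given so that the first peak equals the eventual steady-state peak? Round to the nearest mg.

805 mg

f = (1/2)^(14/17) ≈ 0.565058; accumulation ratio R = 1/(1−f) ≈ 2.29916.
Loading dose to hit Cmax,ss on first dose: D_load = D_maint·R ≈ 350 × 2.29916 ≈ 804.71 mg.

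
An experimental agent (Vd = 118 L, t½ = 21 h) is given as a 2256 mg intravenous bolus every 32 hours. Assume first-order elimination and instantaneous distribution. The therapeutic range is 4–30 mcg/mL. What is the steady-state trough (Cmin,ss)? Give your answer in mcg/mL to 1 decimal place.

10.2 mcg/mL

Over one 32-h interval, 32/21 ≈ 1.5238 half-lives elapse, leaving f ≈ 0.3478 of each dose.
Accumulation ratio R = 1/(1 − f) ≈ 1/0.6522 ≈ 1.5333.
Each bolus raises the concentration by D/Vd = 2256/118 ≈ 19.119 mcg/mL.
Cmax,ss = C₀/(1 − f) ≈ 19.119/0.6522 ≈ 29.315 mcg/mL.
Steady-state trough Cmin,ss = Cmax,ss·f ≈ 29.315 × 0.3478 ≈ 10.196 mcg/mL.
Trough 10.2 mcg/mL vs MEC 4 mcg/mL: adequate.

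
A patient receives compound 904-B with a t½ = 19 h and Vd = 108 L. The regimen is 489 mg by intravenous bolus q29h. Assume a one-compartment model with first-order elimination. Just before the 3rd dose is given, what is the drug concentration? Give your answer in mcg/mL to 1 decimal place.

2.1 mcg/mL

f = (1/2)^(τ/t½) = (1/2)^(29/19) ≈ 0.3472.
C₀ = D/Vd = 489/108 ≈ 4.528 mcg/mL.
Before the 3rd dose, 2 doses have been given. Superposition: Cmin = C₀·(f + f²).
≈ 4.528 × (0.3472 + 0.1205) ≈ 4.528 × 0.4677 ≈ 2.118 mcg/mL.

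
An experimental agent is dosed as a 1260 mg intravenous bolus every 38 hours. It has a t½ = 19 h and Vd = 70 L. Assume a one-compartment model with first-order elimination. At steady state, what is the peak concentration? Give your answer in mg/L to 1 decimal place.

24.0 mg/L

The dosing interval is 2 half-lives, so f = 2^(−2) = 0.25.
Accumulation ratio R = 1/(1 − f) = 1/0.75 = 4/3.
Single-dose peak C₀ = D/Vd = 1260/70 = 18 mg/L.
Steady-state peak Cmax,ss = C₀·R = 18 × 4/3 ≈ 24.000 mg/L.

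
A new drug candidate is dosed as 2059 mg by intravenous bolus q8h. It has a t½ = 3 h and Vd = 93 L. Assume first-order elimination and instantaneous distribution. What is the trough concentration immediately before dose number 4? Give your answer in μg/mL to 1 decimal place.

4.1 μg/mL

f = (1/2)^(τ/t½) = (1/2)^(8/3) ≈ 0.1575.
C₀ = D/Vd = 2059/93 ≈ 22.140 μg/mL.
Before the 4th dose, 3 doses have been given. Superposition: Cmin = C₀·(f + f² + … + f^3).
≈ 22.140 × (0.1575 + 0.0248 + 0.0039) ≈ 22.140 × 0.1862 ≈ 4.122 μg/mL.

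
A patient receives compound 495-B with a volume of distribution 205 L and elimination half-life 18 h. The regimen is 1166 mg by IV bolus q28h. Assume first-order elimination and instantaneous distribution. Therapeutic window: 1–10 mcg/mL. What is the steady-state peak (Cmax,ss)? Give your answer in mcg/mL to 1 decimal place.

8.6 mcg/mL

k = ln2/t½ = ln2/18 ≈ 0.038508 h⁻¹; fraction remaining f = e^(−kτ) = e^(−0.038508×28) ≈ 0.3402.
At steady state, accumulation factor R = 1/(1 − e^(−kτ)) ≈ 1.5156.
Each bolus raises the concentration by D/Vd = 1166/205 ≈ 5.688 mcg/mL.
Cmax,ss = C₀/(1 − f) ≈ 5.688/0.6598 ≈ 8.621 mcg/mL.
Peak 8.6 mcg/mL vs MTC 10 mcg/mL: below toxic threshold.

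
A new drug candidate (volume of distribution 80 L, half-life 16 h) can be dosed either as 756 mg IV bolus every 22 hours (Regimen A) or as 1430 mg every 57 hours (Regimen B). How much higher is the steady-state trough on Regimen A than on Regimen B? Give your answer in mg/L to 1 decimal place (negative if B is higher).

4.3 mg/L

Regimen A: f = (1/2)^(22/16) ≈ 0.3856; Cmin,ss = (756/80)·f/(1−f) ≈ 5.931 mg/L.
Regimen B: f = (1/2)^(57/16) ≈ 0.0846; Cmin,ss = (1430/80)·f/(1−f) ≈ 1.652 mg/L.
Difference ≈ 5.931 − 1.652 ≈ 4.279 mg/L.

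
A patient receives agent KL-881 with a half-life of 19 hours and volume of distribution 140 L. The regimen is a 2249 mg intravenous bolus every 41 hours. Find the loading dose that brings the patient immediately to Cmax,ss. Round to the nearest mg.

f = (1/2)^(41/19) ≈ 0.224083; accumulation ratio R = 1/(1−f) ≈ 1.28880.
Loading dose to hit Cmax,ss on first dose: D_load = D_maint·R ≈ 2249 × 1.28880 ≈ 2898.51 mg.

2899 mg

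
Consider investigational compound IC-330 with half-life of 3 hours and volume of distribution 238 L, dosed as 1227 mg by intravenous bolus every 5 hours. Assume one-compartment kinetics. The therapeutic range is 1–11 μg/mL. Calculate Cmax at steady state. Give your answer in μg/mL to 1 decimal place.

Over one 5-h interval, 5/3 ≈ 1.6667 half-lives elapse, leaving f ≈ 0.3150 of each dose.
Accumulation ratio R = 1/(1 − f) ≈ 1/0.6850 ≈ 1.4599.
Each bolus raises the concentration by D/Vd = 1227/238 ≈ 5.155 μg/mL.
Steady-state peak Cmax,ss = C₀·R ≈ 5.155 × 1.4599 ≈ 7.526 μg/mL.
Peak 7.5 μg/mL vs MTC 11 μg/mL: below toxic threshold.

7.5 μg/mL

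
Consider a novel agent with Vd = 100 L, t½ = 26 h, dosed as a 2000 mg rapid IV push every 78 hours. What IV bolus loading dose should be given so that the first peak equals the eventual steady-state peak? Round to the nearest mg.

f = (1/2)^(78/26) ≈ 0.125000; accumulation ratio R = 1/(1−f) ≈ 1.14286.
Loading dose to hit Cmax,ss on first dose: D_load = D_maint·R ≈ 2000 × 1.14286 ≈ 2285.72 mg.

2286 mg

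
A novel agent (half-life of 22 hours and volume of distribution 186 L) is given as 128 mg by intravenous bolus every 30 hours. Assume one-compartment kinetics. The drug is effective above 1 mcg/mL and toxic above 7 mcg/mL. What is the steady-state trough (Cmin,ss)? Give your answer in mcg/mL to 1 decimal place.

0.4 mcg/mL

τ/t½ = 30/22 ≈ 1.3636, so fraction remaining f = (1/2)^(30/22) ≈ 0.3886.
Each bolus raises the concentration by D/Vd = 128/186 ≈ 0.688 mcg/mL.
Steady-state trough Cmin,ss = C₀·f/(1−f) ≈ 0.688 × 0.3886/0.6114 ≈ 0.437 mcg/mL.
Trough 0.4 mcg/mL vs MEC 1 mcg/mL: subtherapeutic.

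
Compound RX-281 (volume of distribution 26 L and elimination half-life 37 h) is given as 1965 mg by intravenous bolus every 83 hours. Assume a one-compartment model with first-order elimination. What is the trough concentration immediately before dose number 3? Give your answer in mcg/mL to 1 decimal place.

f = (1/2)^(τ/t½) = (1/2)^(83/37) ≈ 0.2112.
C₀ = D/Vd = 1965/26 ≈ 75.577 mcg/mL.
Before the 3rd dose, 2 doses have been given. Superposition: Cmin = C₀·(f + f²).
≈ 75.577 × (0.2112 + 0.0446) ≈ 75.577 × 0.2558 ≈ 19.333 mcg/mL.

19.3 mcg/mL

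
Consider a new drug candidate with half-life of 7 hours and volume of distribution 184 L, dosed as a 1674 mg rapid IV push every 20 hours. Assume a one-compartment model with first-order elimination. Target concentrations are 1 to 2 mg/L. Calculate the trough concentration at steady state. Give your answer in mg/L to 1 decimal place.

τ/t½ = 20/7 ≈ 2.8571, so fraction remaining f = (1/2)^(20/7) ≈ 0.1380.
Single-dose peak C₀ = D/Vd = 1674/184 ≈ 9.098 mg/L.
Steady-state trough Cmin,ss = C₀·f/(1−f) ≈ 9.098 × 0.1380/0.8620 ≈ 1.457 mg/L.
Trough 1.5 mg/L vs MEC 1 mg/L: adequate.

1.5 mg/L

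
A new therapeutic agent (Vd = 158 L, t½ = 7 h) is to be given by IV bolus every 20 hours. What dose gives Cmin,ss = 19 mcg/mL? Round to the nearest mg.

18750 mg

τ/t½ = 20/7 ≈ 2.8571, so f = (1/2)^(20/7) ≈ 0.138011.
Cmin,ss = (D/Vd)·f/(1−f), so D = Cmin,ss·Vd·(1−f)/f.
D = 19 × 158 × (1−f)/f ≈ 19 × 158 × 6.24580 ≈ 18749.89 mg.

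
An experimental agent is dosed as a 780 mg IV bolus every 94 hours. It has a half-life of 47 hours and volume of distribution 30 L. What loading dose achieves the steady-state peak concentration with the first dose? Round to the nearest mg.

f = (1/2)^(94/47) ≈ 0.250000; accumulation ratio R = 1/(1−f) ≈ 1.33333.
Loading dose to hit Cmax,ss on first dose: D_load = D_maint·R ≈ 780 × 1.33333 ≈ 1040.00 mg.

1040 mg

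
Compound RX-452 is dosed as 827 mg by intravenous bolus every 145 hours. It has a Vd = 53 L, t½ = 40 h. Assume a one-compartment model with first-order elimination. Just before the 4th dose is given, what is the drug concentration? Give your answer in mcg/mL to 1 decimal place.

f = (1/2)^(τ/t½) = (1/2)^(145/40) ≈ 0.0811.
C₀ = D/Vd = 827/53 ≈ 15.604 mcg/mL.
Before the 4th dose, 3 doses have been given. Superposition: Cmin = C₀·(f + f² + … + f^3).
≈ 15.604 × (0.0811 + 0.0066 + 0.0005) ≈ 15.604 × 0.0882 ≈ 1.376 mcg/mL.

1.4 mcg/mL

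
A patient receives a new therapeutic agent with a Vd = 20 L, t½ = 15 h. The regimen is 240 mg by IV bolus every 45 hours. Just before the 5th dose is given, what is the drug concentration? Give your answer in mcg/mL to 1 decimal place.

f = (1/2)^(τ/t½) = (1/2)^(45/15) ≈ 0.1250.
C₀ = D/Vd = 240/20 ≈ 12.000 mcg/mL.
Before the 5th dose, 4 doses have been given. Superposition: Cmin = C₀·(f + f² + … + f^4).
≈ 12.000 × (0.1250 + 0.0156 + 0.0020 + 0.0002) ≈ 12.000 × 0.1428 ≈ 1.714 mcg/mL.

1.7 mcg/mL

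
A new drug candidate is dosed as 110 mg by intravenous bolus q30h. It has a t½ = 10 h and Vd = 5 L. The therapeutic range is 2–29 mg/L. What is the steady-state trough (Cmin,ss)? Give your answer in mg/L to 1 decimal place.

3.1 mg/L

τ = 30 h = 3 half-lives, so f = (1/2)^3 = 0.125.
At steady state, R = 1/(1 − 0.125) = 8/7.
Single-dose peak C₀ = D/Vd = 110/5 = 22 mg/L.
Steady-state peak Cmax,ss = C₀·R = 22 × 8/7 ≈ 25.143 mg/L.
Steady-state trough Cmin,ss = Cmax,ss·f ≈ 25.143 × 0.125 ≈ 3.143 mg/L.
Trough 3.1 mg/L vs MEC 2 mg/L: adequate.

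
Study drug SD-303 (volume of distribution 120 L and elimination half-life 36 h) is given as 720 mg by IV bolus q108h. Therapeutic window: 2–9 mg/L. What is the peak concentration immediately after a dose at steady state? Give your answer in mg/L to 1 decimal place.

τ = 108 h = 3 half-lives, so f = (1/2)^3 = 0.125.
Accumulation ratio R = 1/(1 − f) = 1/0.875 = 8/7.
Single-dose peak C₀ = D/Vd = 720/120 = 6 mg/L.
Steady-state peak Cmax,ss = C₀·R = 6 × 8/7 ≈ 6.857 mg/L.
Peak 6.9 mg/L vs MTC 9 mg/L: below toxic threshold.

6.9 mg/L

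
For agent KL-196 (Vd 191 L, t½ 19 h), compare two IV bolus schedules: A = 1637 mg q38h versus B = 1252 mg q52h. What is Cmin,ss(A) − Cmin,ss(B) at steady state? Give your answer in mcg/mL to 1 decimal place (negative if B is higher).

Regimen A: f = (1/2)^(38/19) ≈ 0.2500; Cmin,ss = (1637/191)·f/(1−f) ≈ 2.857 mcg/mL.
Regimen B: f = (1/2)^(52/19) ≈ 0.1500; Cmin,ss = (1252/191)·f/(1−f) ≈ 1.157 mcg/mL.
Difference ≈ 2.857 − 1.157 ≈ 1.700 mcg/mL.

1.7 mcg/mL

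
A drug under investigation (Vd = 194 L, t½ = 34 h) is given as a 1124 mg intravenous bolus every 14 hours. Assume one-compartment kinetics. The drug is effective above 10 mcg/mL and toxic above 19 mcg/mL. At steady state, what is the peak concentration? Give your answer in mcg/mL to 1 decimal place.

23.3 mcg/mL

Over one 14-h interval, 14/34 ≈ 0.41176 half-lives elapse, leaving f ≈ 0.7517 of each dose.
Accumulation ratio R = 1/(1 − f) ≈ 1/0.2483 ≈ 4.0274.
Each bolus raises the concentration by D/Vd = 1124/194 ≈ 5.794 mcg/mL.
Steady-state peak Cmax,ss = C₀·R ≈ 5.794 × 4.0274 ≈ 23.335 mcg/mL.
Peak 23.3 mcg/mL vs MTC 19 mcg/mL: exceeds toxic threshold.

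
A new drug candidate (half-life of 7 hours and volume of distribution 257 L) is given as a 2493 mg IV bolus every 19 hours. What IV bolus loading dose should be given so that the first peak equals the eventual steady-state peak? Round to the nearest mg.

f = (1/2)^(19/7) ≈ 0.152377; accumulation ratio R = 1/(1−f) ≈ 1.17977.
Loading dose to hit Cmax,ss on first dose: D_load = D_maint·R ≈ 2493 × 1.17977 ≈ 2941.17 mg.

2941 mg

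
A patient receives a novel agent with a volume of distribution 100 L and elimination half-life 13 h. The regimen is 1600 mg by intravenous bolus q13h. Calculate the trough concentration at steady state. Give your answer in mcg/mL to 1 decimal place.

16.0 mcg/mL

The dosing interval is 1 half-life, so f = 2^(−1) = 0.5.
At steady state, R = 1/(1 − 0.5) = 2/1.
Single-dose peak C₀ = D/Vd = 1600/100 = 16 mcg/mL.
Steady-state peak Cmax,ss = C₀·R = 16 × 2/1 ≈ 32.000 mcg/mL.
Steady-state trough Cmin,ss = Cmax,ss·f ≈ 32.000 × 0.5 ≈ 16.000 mcg/mL.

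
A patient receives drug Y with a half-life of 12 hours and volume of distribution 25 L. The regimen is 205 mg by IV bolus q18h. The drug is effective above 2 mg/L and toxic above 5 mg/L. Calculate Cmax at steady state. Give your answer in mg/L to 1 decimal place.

12.7 mg/L

τ/t½ = 18/12 ≈ 1.5, so fraction remaining f = (1/2)^(18/12) ≈ 0.3536.
Accumulation ratio R = 1/(1 − f) ≈ 1/0.6464 ≈ 1.5470.
Each bolus raises the concentration by D/Vd = 205/25 ≈ 8.200 mg/L.
Cmax,ss = C₀/(1 − f) ≈ 8.200/0.6464 ≈ 12.686 mg/L.
Peak 12.7 mg/L vs MTC 5 mg/L: exceeds toxic threshold.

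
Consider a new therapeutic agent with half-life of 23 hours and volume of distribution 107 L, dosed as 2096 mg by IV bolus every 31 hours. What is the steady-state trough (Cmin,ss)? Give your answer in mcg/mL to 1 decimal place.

τ/t½ = 31/23 ≈ 1.3478, so fraction remaining f = (1/2)^(31/23) ≈ 0.3929.
At steady state, accumulation factor R = 1/(1 − e^(−kτ)) ≈ 1.6472.
Each bolus raises the concentration by D/Vd = 2096/107 ≈ 19.589 mcg/mL.
Cmax,ss = C₀/(1 − f) ≈ 19.589/0.6071 ≈ 32.267 mcg/mL.
One interval later, Cmin,ss = Cmax,ss·e^(−kτ) ≈ 32.267 × 0.3929 ≈ 12.678 mcg/mL.

12.7 mcg/mL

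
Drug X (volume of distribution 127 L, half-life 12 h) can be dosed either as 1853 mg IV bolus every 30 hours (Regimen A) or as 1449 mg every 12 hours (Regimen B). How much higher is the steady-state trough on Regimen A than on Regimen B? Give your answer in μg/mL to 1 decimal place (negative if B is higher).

Regimen A: f = (1/2)^(30/12) ≈ 0.1768; Cmin,ss = (1853/127)·f/(1−f) ≈ 3.134 μg/mL.
Regimen B: f = (1/2)^(12/12) ≈ 0.5000; Cmin,ss = (1449/127)·f/(1−f) ≈ 11.409 μg/mL.
Difference ≈ 3.134 − 11.409 ≈ -8.275 μg/mL.

-8.3 μg/mL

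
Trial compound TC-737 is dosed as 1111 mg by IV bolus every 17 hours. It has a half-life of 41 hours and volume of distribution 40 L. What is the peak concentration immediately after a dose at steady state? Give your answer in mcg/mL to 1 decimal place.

τ/t½ = 17/41 ≈ 0.41463, so fraction remaining f = (1/2)^(17/41) ≈ 0.7502.
At steady state, accumulation factor R = 1/(1 − e^(−kτ)) ≈ 4.0032.
Each bolus raises the concentration by D/Vd = 1111/40 ≈ 27.775 mcg/mL.
Cmax,ss = C₀/(1 − f) ≈ 27.775/0.2498 ≈ 111.189 mcg/mL.

111.2 mcg/mL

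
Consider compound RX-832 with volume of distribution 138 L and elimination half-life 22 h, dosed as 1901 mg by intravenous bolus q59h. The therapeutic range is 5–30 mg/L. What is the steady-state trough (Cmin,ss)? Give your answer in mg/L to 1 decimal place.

2.5 mg/L

Over one 59-h interval, 59/22 ≈ 2.6818 half-lives elapse, leaving f ≈ 0.1558 of each dose.
Accumulation ratio R = 1/(1 − f) ≈ 1/0.8442 ≈ 1.1846.
Single-dose peak C₀ = D/Vd = 1901/138 ≈ 13.775 mg/L.
Steady-state peak Cmax,ss = C₀·R ≈ 13.775 × 1.1846 ≈ 16.318 mg/L.
Steady-state trough Cmin,ss = Cmax,ss·f ≈ 16.318 × 0.1558 ≈ 2.542 mg/L.
Trough 2.5 mg/L vs MEC 5 mg/L: subtherapeutic.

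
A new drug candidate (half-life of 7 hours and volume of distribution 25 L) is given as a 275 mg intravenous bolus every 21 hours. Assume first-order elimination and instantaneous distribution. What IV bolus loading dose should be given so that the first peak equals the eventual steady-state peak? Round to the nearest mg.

314 mg

f = (1/2)^(21/7) ≈ 0.125000; accumulation ratio R = 1/(1−f) ≈ 1.14286.
Loading dose to hit Cmax,ss on first dose: D_load = D_maint·R ≈ 275 × 1.14286 ≈ 314.29 mg.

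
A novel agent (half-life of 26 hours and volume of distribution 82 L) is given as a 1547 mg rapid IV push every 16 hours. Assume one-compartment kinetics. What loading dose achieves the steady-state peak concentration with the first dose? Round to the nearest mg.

f = (1/2)^(16/26) ≈ 0.652756; accumulation ratio R = 1/(1−f) ≈ 2.87982.
Loading dose to hit Cmax,ss on first dose: D_load = D_maint·R ≈ 1547 × 2.87982 ≈ 4455.08 mg.

4455 mg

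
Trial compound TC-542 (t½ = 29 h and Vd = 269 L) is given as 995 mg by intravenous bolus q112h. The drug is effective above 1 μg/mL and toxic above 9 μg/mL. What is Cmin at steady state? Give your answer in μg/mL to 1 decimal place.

Over one 112-h interval, 112/29 ≈ 3.8621 half-lives elapse, leaving f ≈ 0.0688 of each dose.
Accumulation ratio R = 1/(1 − f) ≈ 1/0.9312 ≈ 1.0739.
Single-dose peak C₀ = D/Vd = 995/269 ≈ 3.699 μg/mL.
Cmax,ss = C₀/(1 − f) ≈ 3.699/0.9312 ≈ 3.972 μg/mL.
One interval later, Cmin,ss = Cmax,ss·e^(−kτ) ≈ 3.972 × 0.0688 ≈ 0.273 μg/mL.
Trough 0.3 μg/mL vs MEC 1 μg/mL: subtherapeutic.

0.3 μg/mL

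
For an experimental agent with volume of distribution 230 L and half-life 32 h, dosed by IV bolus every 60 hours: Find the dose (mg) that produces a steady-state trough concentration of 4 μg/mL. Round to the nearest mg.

2455 mg

τ/t½ = 60/32 ≈ 1.875, so f = (1/2)^(60/32) ≈ 0.272627.
Cmin,ss = (D/Vd)·f/(1−f), so D = Cmin,ss·Vd·(1−f)/f.
D = 4 × 230 × (1−f)/f ≈ 4 × 230 × 2.66802 ≈ 2454.58 mg.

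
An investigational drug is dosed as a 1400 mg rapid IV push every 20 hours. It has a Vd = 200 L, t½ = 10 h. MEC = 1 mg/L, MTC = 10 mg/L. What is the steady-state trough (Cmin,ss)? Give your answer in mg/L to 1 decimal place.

The dosing interval is 2 half-lives, so f = 2^(−2) = 0.25.
At steady state, R = 1/(1 − 0.25) = 4/3.
Single-dose peak C₀ = D/Vd = 1400/200 = 7 mg/L.
Steady-state peak Cmax,ss = C₀·R = 7 × 4/3 ≈ 9.333 mg/L.
Steady-state trough Cmin,ss = Cmax,ss·f ≈ 9.333 × 0.25 ≈ 2.333 mg/L.
Trough 2.3 mg/L vs MEC 1 mg/L: adequate.

2.3 mg/L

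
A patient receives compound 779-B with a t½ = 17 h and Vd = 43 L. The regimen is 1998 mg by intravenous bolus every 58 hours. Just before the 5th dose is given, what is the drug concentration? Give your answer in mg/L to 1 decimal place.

f = (1/2)^(τ/t½) = (1/2)^(58/17) ≈ 0.0940.
C₀ = D/Vd = 1998/43 ≈ 46.465 mg/L.
Before the 5th dose, 4 doses have been given. Superposition: Cmin = C₀·(f + f² + … + f^4).
≈ 46.465 × (0.0940 + 0.0088 + 0.0008 + 0.0001) ≈ 46.465 × 0.1037 ≈ 4.818 mg/L.

4.8 mg/L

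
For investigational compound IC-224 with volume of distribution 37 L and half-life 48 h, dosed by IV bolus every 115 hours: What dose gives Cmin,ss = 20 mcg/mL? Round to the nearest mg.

τ/t½ = 115/48 ≈ 2.3958, so f = (1/2)^(115/48) ≈ 0.190013.
Cmin,ss = (D/Vd)·f/(1−f), so D = Cmin,ss·Vd·(1−f)/f.
D = 20 × 37 × (1−f)/f ≈ 20 × 37 × 4.26280 ≈ 3154.47 mg.

3154 mg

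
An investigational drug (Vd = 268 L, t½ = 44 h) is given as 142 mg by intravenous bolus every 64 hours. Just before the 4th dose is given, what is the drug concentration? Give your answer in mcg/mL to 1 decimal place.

0.3 mcg/mL

f = (1/2)^(τ/t½) = (1/2)^(64/44) ≈ 0.3649.
C₀ = D/Vd = 142/268 ≈ 0.530 mcg/mL.
Before the 4th dose, 3 doses have been given. Superposition: Cmin = C₀·(f + f² + … + f^3).
≈ 0.530 × (0.3649 + 0.1332 + 0.0486) ≈ 0.530 × 0.5467 ≈ 0.290 mcg/mL.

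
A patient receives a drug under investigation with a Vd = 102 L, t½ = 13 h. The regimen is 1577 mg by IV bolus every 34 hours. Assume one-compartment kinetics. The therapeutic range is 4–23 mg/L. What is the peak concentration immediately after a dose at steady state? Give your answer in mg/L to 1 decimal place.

τ/t½ = 34/13 ≈ 2.6154, so fraction remaining f = (1/2)^(34/13) ≈ 0.1632.
Accumulation ratio R = 1/(1 − f) ≈ 1/0.8368 ≈ 1.1950.
Single-dose peak C₀ = D/Vd = 1577/102 ≈ 15.461 mg/L.
Steady-state peak Cmax,ss = C₀·R ≈ 15.461 × 1.1950 ≈ 18.476 mg/L.
Peak 18.5 mg/L vs MTC 23 mg/L: below toxic threshold.

18.5 mg/L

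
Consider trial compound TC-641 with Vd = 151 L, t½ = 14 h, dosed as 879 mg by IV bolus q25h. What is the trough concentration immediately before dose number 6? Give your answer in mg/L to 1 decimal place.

2.4 mg/L

f = (1/2)^(τ/t½) = (1/2)^(25/14) ≈ 0.2900.
C₀ = D/Vd = 879/151 ≈ 5.821 mg/L.
Before the 6th dose, 5 doses have been given. Superposition: Cmin = C₀·(f + f² + … + f^5).
≈ 5.821 × (0.2900 + 0.0841 + 0.0244 + 0.0071 + 0.0021) ≈ 5.821 × 0.4077 ≈ 2.373 mg/L.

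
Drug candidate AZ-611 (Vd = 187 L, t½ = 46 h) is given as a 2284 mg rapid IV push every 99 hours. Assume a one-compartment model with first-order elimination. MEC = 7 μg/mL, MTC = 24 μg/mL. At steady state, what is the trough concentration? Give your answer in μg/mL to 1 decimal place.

3.5 μg/mL

τ/t½ = 99/46 ≈ 2.1522, so fraction remaining f = (1/2)^(99/46) ≈ 0.2250.
Accumulation ratio R = 1/(1 − f) ≈ 1/0.7750 ≈ 1.2903.
Each bolus raises the concentration by D/Vd = 2284/187 ≈ 12.214 μg/mL.
Steady-state peak Cmax,ss = C₀·R ≈ 12.214 × 1.2903 ≈ 15.760 μg/mL.
One interval later, Cmin,ss = Cmax,ss·e^(−kτ) ≈ 15.760 × 0.2250 ≈ 3.546 μg/mL.
Trough 3.5 μg/mL vs MEC 7 μg/mL: subtherapeutic.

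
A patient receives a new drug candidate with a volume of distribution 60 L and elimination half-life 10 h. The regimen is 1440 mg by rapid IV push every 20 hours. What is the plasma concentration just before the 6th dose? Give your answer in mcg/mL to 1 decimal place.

f = (1/2)^(τ/t½) = (1/2)^(20/10) ≈ 0.2500.
C₀ = D/Vd = 1440/60 ≈ 24.000 mcg/mL.
Before the 6th dose, 5 doses have been given. Superposition: Cmin = C₀·(f + f² + … + f^5).
≈ 24.000 × (0.2500 + 0.0625 + 0.0156 + 0.0039 + 0.0010) ≈ 24.000 × 0.3330 ≈ 7.992 mcg/mL.

8.0 mcg/mL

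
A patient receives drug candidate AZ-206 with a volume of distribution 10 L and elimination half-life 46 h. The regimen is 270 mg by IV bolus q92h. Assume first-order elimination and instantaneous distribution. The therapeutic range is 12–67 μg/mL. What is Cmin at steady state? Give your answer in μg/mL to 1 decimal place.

9.0 μg/mL

τ = 92 h = 2 half-lives, so f = (1/2)^2 = 0.25.
Accumulation ratio R = 1/(1 − f) = 1/0.75 = 4/3.
Single-dose peak C₀ = D/Vd = 270/10 = 27 μg/mL.
Steady-state peak Cmax,ss = C₀·R = 27 × 4/3 ≈ 36.000 μg/mL.
Steady-state trough Cmin,ss = Cmax,ss·f ≈ 36.000 × 0.25 ≈ 9.000 μg/mL.
Trough 9.0 μg/mL vs MEC 12 μg/mL: subtherapeutic.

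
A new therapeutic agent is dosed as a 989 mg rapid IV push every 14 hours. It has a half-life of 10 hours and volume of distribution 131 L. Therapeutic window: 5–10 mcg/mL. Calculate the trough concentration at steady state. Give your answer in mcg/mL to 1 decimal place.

4.6 mcg/mL

k = ln2/t½ = ln2/10 ≈ 0.069315 h⁻¹; fraction remaining f = e^(−kτ) = e^(−0.069315×14) ≈ 0.3789.
Accumulation ratio R = 1/(1 − f) ≈ 1/0.6211 ≈ 1.6100.
Single-dose peak C₀ = D/Vd = 989/131 ≈ 7.550 mcg/mL.
Cmax,ss = C₀/(1 − f) ≈ 7.550/0.6211 ≈ 12.156 mcg/mL.
One interval later, Cmin,ss = Cmax,ss·e^(−kτ) ≈ 12.156 × 0.3789 ≈ 4.606 mcg/mL.
Trough 4.6 mcg/mL vs MEC 5 mcg/mL: subtherapeutic.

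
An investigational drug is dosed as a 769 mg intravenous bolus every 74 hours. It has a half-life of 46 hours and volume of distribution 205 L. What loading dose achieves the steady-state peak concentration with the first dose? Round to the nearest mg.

f = (1/2)^(74/46) ≈ 0.327895; accumulation ratio R = 1/(1−f) ≈ 1.48786.
Loading dose to hit Cmax,ss on first dose: D_load = D_maint·R ≈ 769 × 1.48786 ≈ 1144.16 mg.

1144 mg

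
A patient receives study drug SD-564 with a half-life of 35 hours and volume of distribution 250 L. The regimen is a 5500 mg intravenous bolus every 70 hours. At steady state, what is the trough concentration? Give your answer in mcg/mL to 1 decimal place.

The dosing interval is 2 half-lives, so f = 2^(−2) = 0.25.
Accumulation ratio R = 1/(1 − f) = 1/0.75 = 4/3.
Single-dose peak C₀ = D/Vd = 5500/250 = 22 mcg/mL.
Steady-state peak Cmax,ss = C₀·R = 22 × 4/3 ≈ 29.333 mcg/mL.
Steady-state trough Cmin,ss = Cmax,ss·f ≈ 29.333 × 0.25 ≈ 7.333 mcg/mL.

7.3 mcg/mL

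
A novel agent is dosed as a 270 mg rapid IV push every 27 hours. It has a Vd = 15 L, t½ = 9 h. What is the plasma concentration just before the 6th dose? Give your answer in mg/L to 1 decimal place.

f = (1/2)^(τ/t½) = (1/2)^(27/9) ≈ 0.1250.
C₀ = D/Vd = 270/15 ≈ 18.000 mg/L.
Before the 6th dose, 5 doses have been given. Superposition: Cmin = C₀·(f + f² + … + f^5).
≈ 18.000 × (0.1250 + 0.0156 + 0.0020 + 0.0002 + 0.0000) ≈ 18.000 × 0.1428 ≈ 2.570 mg/L.

2.6 mg/L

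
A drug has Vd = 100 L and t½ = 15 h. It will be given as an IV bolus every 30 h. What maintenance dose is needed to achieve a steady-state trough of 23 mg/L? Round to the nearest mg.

τ/t½ = 30/15 ≈ 2, so f = (1/2)^(30/15) ≈ 0.250000.
Cmin,ss = (D/Vd)·f/(1−f), so D = Cmin,ss·Vd·(1−f)/f.
D = 23 × 100 × (1−f)/f ≈ 23 × 100 × 3.00000 ≈ 6900.00 mg.

6900 mg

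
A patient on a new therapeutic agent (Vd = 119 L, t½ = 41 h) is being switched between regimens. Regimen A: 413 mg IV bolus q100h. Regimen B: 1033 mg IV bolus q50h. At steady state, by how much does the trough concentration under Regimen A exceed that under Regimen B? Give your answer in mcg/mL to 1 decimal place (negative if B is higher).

Regimen A: f = (1/2)^(100/41) ≈ 0.1844; Cmin,ss = (413/119)·f/(1−f) ≈ 0.785 mcg/mL.
Regimen B: f = (1/2)^(50/41) ≈ 0.4294; Cmin,ss = (1033/119)·f/(1−f) ≈ 6.533 mcg/mL.
Difference ≈ 0.785 − 6.533 ≈ -5.748 mcg/mL.

-5.7 mcg/mL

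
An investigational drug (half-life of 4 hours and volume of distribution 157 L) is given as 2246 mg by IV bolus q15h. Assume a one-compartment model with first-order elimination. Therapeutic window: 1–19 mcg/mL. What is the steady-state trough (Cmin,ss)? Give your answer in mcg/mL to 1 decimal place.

1.1 mcg/mL

τ/t½ = 15/4 ≈ 3.75, so fraction remaining f = (1/2)^(15/4) ≈ 0.0743.
At steady state, accumulation factor R = 1/(1 − e^(−kτ)) ≈ 1.0803.
Single-dose peak C₀ = D/Vd = 2246/157 ≈ 14.306 mcg/mL.
Steady-state peak Cmax,ss = C₀·R ≈ 14.306 × 1.0803 ≈ 15.455 mcg/mL.
One interval later, Cmin,ss = Cmax,ss·e^(−kτ) ≈ 15.455 × 0.0743 ≈ 1.148 mcg/mL.
Trough 1.1 mcg/mL vs MEC 1 mcg/mL: adequate.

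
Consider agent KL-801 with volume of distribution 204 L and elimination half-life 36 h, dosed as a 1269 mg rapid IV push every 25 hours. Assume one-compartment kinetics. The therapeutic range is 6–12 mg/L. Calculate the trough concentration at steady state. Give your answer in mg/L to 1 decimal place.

10.1 mg/L

k = ln2/t½ = ln2/36 ≈ 0.019254 h⁻¹; fraction remaining f = e^(−kτ) = e^(−0.019254×25) ≈ 0.6179.
Each bolus raises the concentration by D/Vd = 1269/204 ≈ 6.221 mg/L.
Steady-state trough Cmin,ss = C₀·f/(1−f) ≈ 6.221 × 0.6179/0.3821 ≈ 10.060 mg/L.
Trough 10.1 mg/L vs MEC 6 mg/L: adequate.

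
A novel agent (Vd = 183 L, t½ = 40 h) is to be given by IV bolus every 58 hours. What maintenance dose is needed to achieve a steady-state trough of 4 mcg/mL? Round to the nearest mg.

1268 mg

τ/t½ = 58/40 ≈ 1.45, so f = (1/2)^(58/40) ≈ 0.366021.
Cmin,ss = (D/Vd)·f/(1−f), so D = Cmin,ss·Vd·(1−f)/f.
D = 4 × 183 × (1−f)/f ≈ 4 × 183 × 1.73208 ≈ 1267.88 mg.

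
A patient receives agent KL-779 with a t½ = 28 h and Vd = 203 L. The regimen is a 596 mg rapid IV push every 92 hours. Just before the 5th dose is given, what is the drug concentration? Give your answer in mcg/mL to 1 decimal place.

0.3 mcg/mL

f = (1/2)^(τ/t½) = (1/2)^(92/28) ≈ 0.1025.
C₀ = D/Vd = 596/203 ≈ 2.936 mcg/mL.
Before the 5th dose, 4 doses have been given. Superposition: Cmin = C₀·(f + f² + … + f^4).
≈ 2.936 × (0.1025 + 0.0105 + 0.0011 + 0.0001) ≈ 2.936 × 0.1142 ≈ 0.335 mcg/mL.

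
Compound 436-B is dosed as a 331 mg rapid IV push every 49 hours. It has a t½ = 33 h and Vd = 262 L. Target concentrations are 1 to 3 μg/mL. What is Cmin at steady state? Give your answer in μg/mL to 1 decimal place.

0.7 μg/mL

k = ln2/t½ = ln2/33 ≈ 0.021004 h⁻¹; fraction remaining f = e^(−kτ) = e^(−0.021004×49) ≈ 0.3573.
Each bolus raises the concentration by D/Vd = 331/262 ≈ 1.263 μg/mL.
Steady-state trough Cmin,ss = C₀·f/(1−f) ≈ 1.263 × 0.3573/0.6427 ≈ 0.702 μg/mL.
Trough 0.7 μg/mL vs MEC 1 μg/mL: subtherapeutic.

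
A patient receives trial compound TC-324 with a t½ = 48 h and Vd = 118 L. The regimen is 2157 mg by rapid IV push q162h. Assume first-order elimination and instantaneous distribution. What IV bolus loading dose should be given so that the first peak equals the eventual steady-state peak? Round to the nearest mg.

f = (1/2)^(162/48) ≈ 0.096388; accumulation ratio R = 1/(1−f) ≈ 1.10667.
Loading dose to hit Cmax,ss on first dose: D_load = D_maint·R ≈ 2157 × 1.10667 ≈ 2387.09 mg.

2387 mg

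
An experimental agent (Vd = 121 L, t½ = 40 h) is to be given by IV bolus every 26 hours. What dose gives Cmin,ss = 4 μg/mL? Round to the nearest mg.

275 mg

τ/t½ = 26/40 ≈ 0.65, so f = (1/2)^(26/40) ≈ 0.637280.
Cmin,ss = (D/Vd)·f/(1−f), so D = Cmin,ss·Vd·(1−f)/f.
D = 4 × 121 × (1−f)/f ≈ 4 × 121 × 0.56917 ≈ 275.48 mg.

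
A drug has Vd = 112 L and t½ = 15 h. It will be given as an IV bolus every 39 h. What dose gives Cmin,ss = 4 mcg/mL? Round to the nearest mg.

τ/t½ = 39/15 ≈ 2.6, so f = (1/2)^(39/15) ≈ 0.164938.
Cmin,ss = (D/Vd)·f/(1−f), so D = Cmin,ss·Vd·(1−f)/f.
D = 4 × 112 × (1−f)/f ≈ 4 × 112 × 5.06288 ≈ 2268.17 mg.

2268 mg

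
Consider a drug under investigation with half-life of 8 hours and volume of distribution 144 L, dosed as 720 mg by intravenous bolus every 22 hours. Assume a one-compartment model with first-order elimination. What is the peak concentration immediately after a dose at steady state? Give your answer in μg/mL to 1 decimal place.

Over one 22-h interval, 22/8 ≈ 2.75 half-lives elapse, leaving f ≈ 0.1487 of each dose.
Accumulation ratio R = 1/(1 − f) ≈ 1/0.8513 ≈ 1.1747.
Each bolus raises the concentration by D/Vd = 720/144 ≈ 5.000 μg/mL.
Steady-state peak Cmax,ss = C₀·R ≈ 5.000 × 1.1747 ≈ 5.873 μg/mL.

5.9 μg/mL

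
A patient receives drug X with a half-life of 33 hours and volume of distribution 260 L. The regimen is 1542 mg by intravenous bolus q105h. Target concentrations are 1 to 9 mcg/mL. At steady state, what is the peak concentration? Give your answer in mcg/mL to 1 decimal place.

6.7 mcg/mL

Over one 105-h interval, 105/33 ≈ 3.1818 half-lives elapse, leaving f ≈ 0.1102 of each dose.
At steady state, accumulation factor R = 1/(1 − e^(−kτ)) ≈ 1.1238.
Each bolus raises the concentration by D/Vd = 1542/260 ≈ 5.931 mcg/mL.
Cmax,ss = C₀/(1 − f) ≈ 5.931/0.8898 ≈ 6.666 mcg/mL.
Peak 6.7 mcg/mL vs MTC 9 mcg/mL: below toxic threshold.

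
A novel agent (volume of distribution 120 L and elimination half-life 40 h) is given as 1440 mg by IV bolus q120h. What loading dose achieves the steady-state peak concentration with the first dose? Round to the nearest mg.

1646 mg

f = (1/2)^(120/40) ≈ 0.125000; accumulation ratio R = 1/(1−f) ≈ 1.14286.
Loading dose to hit Cmax,ss on first dose: D_load = D_maint·R ≈ 1440 × 1.14286 ≈ 1645.72 mg.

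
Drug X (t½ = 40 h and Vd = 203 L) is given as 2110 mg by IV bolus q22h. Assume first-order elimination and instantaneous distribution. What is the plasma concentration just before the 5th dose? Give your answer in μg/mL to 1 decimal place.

f = (1/2)^(τ/t½) = (1/2)^(22/40) ≈ 0.6830.
C₀ = D/Vd = 2110/203 ≈ 10.394 μg/mL.
Before the 5th dose, 4 doses have been given. Superposition: Cmin = C₀·(f + f² + … + f^4).
≈ 10.394 × (0.6830 + 0.4665 + 0.3186 + 0.2176) ≈ 10.394 × 1.6857 ≈ 17.521 μg/mL.

17.5 μg/mL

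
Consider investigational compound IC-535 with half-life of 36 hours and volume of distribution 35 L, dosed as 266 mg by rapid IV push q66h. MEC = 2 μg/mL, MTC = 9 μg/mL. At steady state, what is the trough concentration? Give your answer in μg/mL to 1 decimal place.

3.0 μg/mL

Over one 66-h interval, 66/36 ≈ 1.8333 half-lives elapse, leaving f ≈ 0.2806 of each dose.
Each bolus raises the concentration by D/Vd = 266/35 ≈ 7.600 μg/mL.
Steady-state trough Cmin,ss = C₀·f/(1−f) ≈ 7.600 × 0.2806/0.7194 ≈ 2.964 μg/mL.
Trough 3.0 μg/mL vs MEC 2 μg/mL: adequate.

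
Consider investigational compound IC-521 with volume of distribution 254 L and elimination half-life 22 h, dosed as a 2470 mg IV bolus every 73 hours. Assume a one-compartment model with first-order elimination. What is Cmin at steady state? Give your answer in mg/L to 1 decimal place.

1.1 mg/L

Over one 73-h interval, 73/22 ≈ 3.3182 half-lives elapse, leaving f ≈ 0.1003 of each dose.
Single-dose peak C₀ = D/Vd = 2470/254 ≈ 9.724 mg/L.
Steady-state trough Cmin,ss = C₀·f/(1−f) ≈ 9.724 × 0.1003/0.8997 ≈ 1.084 mg/L.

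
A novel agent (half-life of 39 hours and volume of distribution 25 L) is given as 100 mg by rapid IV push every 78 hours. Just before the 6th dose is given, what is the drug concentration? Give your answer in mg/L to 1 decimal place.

f = (1/2)^(τ/t½) = (1/2)^(78/39) ≈ 0.2500.
C₀ = D/Vd = 100/25 ≈ 4.000 mg/L.
Before the 6th dose, 5 doses have been given. Superposition: Cmin = C₀·(f + f² + … + f^5).
≈ 4.000 × (0.2500 + 0.0625 + 0.0156 + 0.0039 + 0.0010) ≈ 4.000 × 0.3330 ≈ 1.332 mg/L.

1.3 mg/L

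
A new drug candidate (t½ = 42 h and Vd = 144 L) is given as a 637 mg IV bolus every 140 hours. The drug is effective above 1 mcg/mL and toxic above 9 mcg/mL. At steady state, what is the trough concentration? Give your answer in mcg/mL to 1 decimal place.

Over one 140-h interval, 140/42 ≈ 3.3333 half-lives elapse, leaving f ≈ 0.0992 of each dose.
At steady state, accumulation factor R = 1/(1 − e^(−kτ)) ≈ 1.1101.
Each bolus raises the concentration by D/Vd = 637/144 ≈ 4.424 mcg/mL.
Cmax,ss = C₀/(1 − f) ≈ 4.424/0.9008 ≈ 4.911 mcg/mL.
One interval later, Cmin,ss = Cmax,ss·e^(−kτ) ≈ 4.911 × 0.0992 ≈ 0.487 mcg/mL.
Trough 0.5 mcg/mL vs MEC 1 mcg/mL: subtherapeutic.

0.5 mcg/mL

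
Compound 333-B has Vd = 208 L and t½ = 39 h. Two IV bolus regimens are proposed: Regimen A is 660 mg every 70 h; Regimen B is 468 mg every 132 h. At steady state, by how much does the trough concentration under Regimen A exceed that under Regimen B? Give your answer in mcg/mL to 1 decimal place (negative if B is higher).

Regimen A: f = (1/2)^(70/39) ≈ 0.2882; Cmin,ss = (660/208)·f/(1−f) ≈ 1.285 mcg/mL.
Regimen B: f = (1/2)^(132/39) ≈ 0.0957; Cmin,ss = (468/208)·f/(1−f) ≈ 0.238 mcg/mL.
Difference ≈ 1.285 − 0.238 ≈ 1.047 mcg/mL.

1.0 mcg/mL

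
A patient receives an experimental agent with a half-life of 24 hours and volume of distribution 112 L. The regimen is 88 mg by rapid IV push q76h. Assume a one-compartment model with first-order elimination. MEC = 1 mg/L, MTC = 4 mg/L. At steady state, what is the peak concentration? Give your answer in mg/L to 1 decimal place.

τ/t½ = 76/24 ≈ 3.1667, so fraction remaining f = (1/2)^(76/24) ≈ 0.1114.
Accumulation ratio R = 1/(1 − f) ≈ 1/0.8886 ≈ 1.1254.
Each bolus raises the concentration by D/Vd = 88/112 ≈ 0.786 mg/L.
Cmax,ss = C₀/(1 − f) ≈ 0.786/0.8886 ≈ 0.885 mg/L.
Peak 0.9 mg/L vs MTC 4 mg/L: below toxic threshold.

0.9 mg/L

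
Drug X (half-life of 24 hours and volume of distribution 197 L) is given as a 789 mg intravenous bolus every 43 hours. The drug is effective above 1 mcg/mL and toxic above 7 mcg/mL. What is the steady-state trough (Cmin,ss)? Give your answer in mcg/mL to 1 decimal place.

1.6 mcg/mL

k = ln2/t½ = ln2/24 ≈ 0.028881 h⁻¹; fraction remaining f = e^(−kτ) = e^(−0.028881×43) ≈ 0.2888.
At steady state, accumulation factor R = 1/(1 − e^(−kτ)) ≈ 1.4061.
Single-dose peak C₀ = D/Vd = 789/197 ≈ 4.005 mcg/mL.
Cmax,ss = C₀/(1 − f) ≈ 4.005/0.7112 ≈ 5.631 mcg/mL.
One interval later, Cmin,ss = Cmax,ss·e^(−kτ) ≈ 5.631 × 0.2888 ≈ 1.626 mcg/mL.
Trough 1.6 mcg/mL vs MEC 1 mcg/mL: adequate.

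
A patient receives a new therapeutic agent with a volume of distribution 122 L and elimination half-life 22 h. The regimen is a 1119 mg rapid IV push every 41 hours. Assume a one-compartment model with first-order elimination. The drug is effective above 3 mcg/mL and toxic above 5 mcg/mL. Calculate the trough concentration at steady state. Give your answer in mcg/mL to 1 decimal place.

Over one 41-h interval, 41/22 ≈ 1.8636 half-lives elapse, leaving f ≈ 0.2748 of each dose.
Accumulation ratio R = 1/(1 − f) ≈ 1/0.7252 ≈ 1.3789.
Each bolus raises the concentration by D/Vd = 1119/122 ≈ 9.172 mcg/mL.
Steady-state peak Cmax,ss = C₀·R ≈ 9.172 × 1.3789 ≈ 12.647 mcg/mL.
One interval later, Cmin,ss = Cmax,ss·e^(−kτ) ≈ 12.647 × 0.2748 ≈ 3.475 mcg/mL.
Trough 3.5 mcg/mL vs MEC 3 mcg/mL: adequate.

3.5 mcg/mL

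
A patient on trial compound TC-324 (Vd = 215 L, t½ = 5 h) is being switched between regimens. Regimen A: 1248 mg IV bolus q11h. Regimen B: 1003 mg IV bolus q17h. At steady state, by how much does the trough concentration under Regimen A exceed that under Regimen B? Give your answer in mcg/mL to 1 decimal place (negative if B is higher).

Regimen A: f = (1/2)^(11/5) ≈ 0.2176; Cmin,ss = (1248/215)·f/(1−f) ≈ 1.614 mcg/mL.
Regimen B: f = (1/2)^(17/5) ≈ 0.0947; Cmin,ss = (1003/215)·f/(1−f) ≈ 0.488 mcg/mL.
Difference ≈ 1.614 − 0.488 ≈ 1.126 mcg/mL.

1.1 mcg/mL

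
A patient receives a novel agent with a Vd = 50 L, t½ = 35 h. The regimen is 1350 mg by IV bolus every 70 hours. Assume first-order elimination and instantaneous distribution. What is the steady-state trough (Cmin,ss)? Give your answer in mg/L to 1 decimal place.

τ = 70 h = 2 half-lives, so f = (1/2)^2 = 0.25.
At steady state, R = 1/(1 − 0.25) = 4/3.
Single-dose peak C₀ = D/Vd = 1350/50 = 27 mg/L.
Steady-state peak Cmax,ss = C₀·R = 27 × 4/3 ≈ 36.000 mg/L.
Steady-state trough Cmin,ss = Cmax,ss·f ≈ 36.000 × 0.25 ≈ 9.000 mg/L.

9.0 mg/L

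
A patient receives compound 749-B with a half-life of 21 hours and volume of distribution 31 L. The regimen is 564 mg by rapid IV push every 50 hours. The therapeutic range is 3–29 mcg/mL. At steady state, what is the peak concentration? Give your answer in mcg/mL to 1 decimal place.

τ/t½ = 50/21 ≈ 2.381, so fraction remaining f = (1/2)^(50/21) ≈ 0.1920.
Accumulation ratio R = 1/(1 − f) ≈ 1/0.8080 ≈ 1.2376.
Each bolus raises the concentration by D/Vd = 564/31 ≈ 18.194 mcg/mL.
Cmax,ss = C₀/(1 − f) ≈ 18.194/0.8080 ≈ 22.517 mcg/mL.
Peak 22.5 mcg/mL vs MTC 29 mcg/mL: below toxic threshold.

22.5 mcg/mL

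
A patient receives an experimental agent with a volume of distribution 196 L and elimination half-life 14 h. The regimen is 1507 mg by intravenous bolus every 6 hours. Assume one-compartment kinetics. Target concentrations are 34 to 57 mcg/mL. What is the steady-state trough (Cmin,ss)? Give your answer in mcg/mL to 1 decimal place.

22.2 mcg/mL

τ/t½ = 6/14 ≈ 0.42857, so fraction remaining f = (1/2)^(6/14) ≈ 0.7430.
At steady state, accumulation factor R = 1/(1 − e^(−kτ)) ≈ 3.8911.
Each bolus raises the concentration by D/Vd = 1507/196 ≈ 7.689 mcg/mL.
Steady-state peak Cmax,ss = C₀·R ≈ 7.689 × 3.8911 ≈ 29.919 mcg/mL.
Steady-state trough Cmin,ss = Cmax,ss·f ≈ 29.919 × 0.7430 ≈ 22.230 mcg/mL.
Trough 22.2 mcg/mL vs MEC 34 mcg/mL: subtherapeutic.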